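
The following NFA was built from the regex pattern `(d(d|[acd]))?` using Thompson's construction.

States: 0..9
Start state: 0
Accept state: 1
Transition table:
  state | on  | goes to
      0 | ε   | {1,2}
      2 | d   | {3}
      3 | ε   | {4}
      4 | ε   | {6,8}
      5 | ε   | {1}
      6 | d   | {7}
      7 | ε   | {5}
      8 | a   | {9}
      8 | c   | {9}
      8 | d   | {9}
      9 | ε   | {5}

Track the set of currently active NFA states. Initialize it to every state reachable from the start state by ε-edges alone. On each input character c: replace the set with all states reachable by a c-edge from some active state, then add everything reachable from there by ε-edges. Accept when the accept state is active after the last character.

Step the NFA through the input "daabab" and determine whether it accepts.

Answer: REJECT

Derivation:
initial (ε-close {0}): {0,1,2}
'd' @ 1: {3,4,6,8}
'a' @ 2: {1,5,9}  [accepting]
'a' @ 3: {}  — dead — no transitions
rest 'bab' ignored (set empty)
end set {} — state 1 not in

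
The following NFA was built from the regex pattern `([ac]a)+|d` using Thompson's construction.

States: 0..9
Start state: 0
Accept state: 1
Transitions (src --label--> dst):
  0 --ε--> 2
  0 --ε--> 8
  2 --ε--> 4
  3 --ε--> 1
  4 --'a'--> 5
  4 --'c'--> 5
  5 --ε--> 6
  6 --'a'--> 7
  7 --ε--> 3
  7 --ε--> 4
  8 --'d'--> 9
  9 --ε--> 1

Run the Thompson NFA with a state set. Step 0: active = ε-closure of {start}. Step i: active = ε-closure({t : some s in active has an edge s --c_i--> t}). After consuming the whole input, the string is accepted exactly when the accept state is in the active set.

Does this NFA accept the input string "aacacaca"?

Answer: ACCEPT

Steps:
start: ε-closure({0}) = {0,2,4,8}
'a' @ 1: {5,6}
'a' @ 2: {1,3,4,7}  (accept∈set)
'c' @ 3: {5,6}
'a' @ 4: {1,3,4,7}  (accept∈set)
'c' @ 5: {5,6}
'a' @ 6: {1,3,4,7}  (accept∈set)
'c' @ 7: {5,6}
'a' @ 8: {1,3,4,7}  (accept∈set)
end set {1,3,4,7} — state 1 in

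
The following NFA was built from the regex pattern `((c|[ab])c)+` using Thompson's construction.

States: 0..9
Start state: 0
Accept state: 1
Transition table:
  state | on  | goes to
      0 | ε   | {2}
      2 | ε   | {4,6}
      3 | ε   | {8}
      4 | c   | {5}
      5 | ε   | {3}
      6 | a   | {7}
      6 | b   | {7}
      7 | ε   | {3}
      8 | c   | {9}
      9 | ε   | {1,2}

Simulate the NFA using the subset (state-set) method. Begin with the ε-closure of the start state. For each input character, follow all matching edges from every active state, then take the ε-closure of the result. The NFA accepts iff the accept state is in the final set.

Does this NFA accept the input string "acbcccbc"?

initial (ε-close {0}): {0,2,4,6}
'a' @ 1: {3,7,8}
'c' @ 2: {1,2,4,6,9}  ✓accept
'b' @ 3: {3,7,8}
'c' @ 4: {1,2,4,6,9}  ✓accept
'c' @ 5: {3,5,8}
'c' @ 6: {1,2,4,6,9}  ✓accept
'b' @ 7: {3,7,8}
'c' @ 8: {1,2,4,6,9}  ✓accept
end set {1,2,4,6,9} — state 1 in

Answer: ACCEPT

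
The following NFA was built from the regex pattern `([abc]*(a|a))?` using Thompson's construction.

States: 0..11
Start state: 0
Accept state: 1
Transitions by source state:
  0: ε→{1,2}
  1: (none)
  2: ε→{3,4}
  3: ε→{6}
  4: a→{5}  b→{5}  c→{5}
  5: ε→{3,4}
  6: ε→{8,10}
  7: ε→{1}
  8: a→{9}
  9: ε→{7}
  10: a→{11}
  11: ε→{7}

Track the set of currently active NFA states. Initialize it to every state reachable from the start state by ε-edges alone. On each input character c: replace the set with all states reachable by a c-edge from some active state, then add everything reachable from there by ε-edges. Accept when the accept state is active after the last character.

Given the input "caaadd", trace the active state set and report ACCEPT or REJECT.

Answer: REJECT

Trace:
S₀ = ε-closure({0}) = {0,1,2,3,4,6,8,10}
'c' @ 1: {3,4,5,6,8,10}
'a' @ 2: {1,3,4,5,6,7,8,9,10,11}  (accept∈set)
'a' @ 3: {1,3,4,5,6,7,8,9,10,11}  (accept∈set)
'a' @ 4: {1,3,4,5,6,7,8,9,10,11}  (accept∈set)
'd' @ 5: {}  — dead — no transitions
rest 'd' ignored (set empty)
end set {} — state 1 not in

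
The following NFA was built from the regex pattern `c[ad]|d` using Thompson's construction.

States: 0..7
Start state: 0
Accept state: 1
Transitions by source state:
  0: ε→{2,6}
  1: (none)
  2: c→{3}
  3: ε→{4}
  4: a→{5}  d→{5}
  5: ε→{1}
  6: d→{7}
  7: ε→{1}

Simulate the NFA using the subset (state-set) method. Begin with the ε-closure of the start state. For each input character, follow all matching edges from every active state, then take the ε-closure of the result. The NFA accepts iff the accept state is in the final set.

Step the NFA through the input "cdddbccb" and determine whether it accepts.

initial (ε-close {0}): {0,2,6}
'c' @ 1: {3,4}
'd' @ 2: {1,5}  (accept∈set)
'd' @ 3: {}  — state set empty
rest 'dbccb' ignored (set empty)
end set {} — state 1 not in

Answer: REJECT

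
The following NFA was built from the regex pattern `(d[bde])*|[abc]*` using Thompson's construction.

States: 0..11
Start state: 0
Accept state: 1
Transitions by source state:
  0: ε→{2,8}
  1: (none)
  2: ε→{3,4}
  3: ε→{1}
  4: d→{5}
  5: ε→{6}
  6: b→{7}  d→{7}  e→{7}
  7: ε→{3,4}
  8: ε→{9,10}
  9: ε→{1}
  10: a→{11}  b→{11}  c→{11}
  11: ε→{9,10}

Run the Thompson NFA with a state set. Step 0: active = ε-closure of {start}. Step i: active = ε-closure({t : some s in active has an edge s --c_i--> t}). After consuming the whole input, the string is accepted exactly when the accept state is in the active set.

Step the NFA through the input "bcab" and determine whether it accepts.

Answer: ACCEPT

Derivation:
start: ε-closure({0}) = {0,1,2,3,4,8,9,10}
'b' @ 1: {1,9,10,11}  ✓accept
'c' @ 2: {1,9,10,11}  ✓accept
'a' @ 3: {1,9,10,11}  ✓accept
'b' @ 4: {1,9,10,11}  ✓accept
final: {1,9,10,11}; accept 1 in set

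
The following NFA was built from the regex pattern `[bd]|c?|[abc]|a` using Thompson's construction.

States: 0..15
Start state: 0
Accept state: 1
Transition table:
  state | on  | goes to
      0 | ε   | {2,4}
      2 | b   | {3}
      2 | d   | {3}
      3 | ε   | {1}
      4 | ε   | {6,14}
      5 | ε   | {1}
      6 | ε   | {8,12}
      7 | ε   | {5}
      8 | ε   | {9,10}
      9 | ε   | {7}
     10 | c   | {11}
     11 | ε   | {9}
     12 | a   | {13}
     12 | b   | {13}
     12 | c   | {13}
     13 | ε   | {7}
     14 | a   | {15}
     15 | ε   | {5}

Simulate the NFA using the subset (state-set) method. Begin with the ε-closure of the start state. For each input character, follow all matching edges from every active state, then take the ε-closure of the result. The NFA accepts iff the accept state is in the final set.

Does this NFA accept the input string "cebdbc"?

Answer: REJECT

Derivation:
initial (ε-close {0}): {0,1,2,4,5,6,7,8,9,10,12,14}
'c' @ 1: {1,5,7,9,11,13}  ✓accept
'e' @ 2: {}  — dead — no transitions
rest 'bdbc' ignored (set empty)
final: {}; accept 1 not in set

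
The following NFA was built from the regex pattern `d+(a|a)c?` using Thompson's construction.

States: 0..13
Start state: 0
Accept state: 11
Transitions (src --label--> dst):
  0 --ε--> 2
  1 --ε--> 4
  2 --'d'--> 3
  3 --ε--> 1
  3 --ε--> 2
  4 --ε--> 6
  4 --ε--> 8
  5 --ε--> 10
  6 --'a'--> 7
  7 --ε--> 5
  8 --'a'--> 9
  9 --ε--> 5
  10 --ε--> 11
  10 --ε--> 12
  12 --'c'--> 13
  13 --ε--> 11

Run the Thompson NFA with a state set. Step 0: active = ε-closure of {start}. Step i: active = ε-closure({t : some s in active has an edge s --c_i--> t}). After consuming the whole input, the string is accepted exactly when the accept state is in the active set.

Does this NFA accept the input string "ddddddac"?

Answer: ACCEPT

Trace:
S₀ = ε-closure({0}) = {0,2}
'd' @ 1: {1,2,3,4,6,8}
'd' @ 2: {1,2,3,4,6,8}
'd' @ 3: {1,2,3,4,6,8}
'd' @ 4: {1,2,3,4,6,8}
'd' @ 5: {1,2,3,4,6,8}
'd' @ 6: {1,2,3,4,6,8}
'a' @ 7: {5,7,9,10,11,12}  [accepting]
'c' @ 8: {11,13}  [accepting]
end set {11,13} — state 11 in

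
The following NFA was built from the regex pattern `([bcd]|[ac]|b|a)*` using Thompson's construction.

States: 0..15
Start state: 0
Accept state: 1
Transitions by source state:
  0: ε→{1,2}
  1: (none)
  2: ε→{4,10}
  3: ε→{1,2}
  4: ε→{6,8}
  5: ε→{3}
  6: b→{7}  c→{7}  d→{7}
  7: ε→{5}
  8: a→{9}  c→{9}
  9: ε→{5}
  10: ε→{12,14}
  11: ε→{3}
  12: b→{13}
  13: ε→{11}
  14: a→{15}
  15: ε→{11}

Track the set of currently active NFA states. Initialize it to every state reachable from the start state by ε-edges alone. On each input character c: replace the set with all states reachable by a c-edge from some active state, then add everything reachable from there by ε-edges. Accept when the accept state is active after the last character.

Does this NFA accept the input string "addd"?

Answer: ACCEPT

Steps:
S₀ = ε-closure({0}) = {0,1,2,4,6,8,10,12,14}
'a' @ 1: {1,2,3,4,5,6,8,9,10,11,12,14,15}  (accept∈set)
'd' @ 2: {1,2,3,4,5,6,7,8,10,12,14}  (accept∈set)
'd' @ 3: {1,2,3,4,5,6,7,8,10,12,14}  (accept∈set)
'd' @ 4: {1,2,3,4,5,6,7,8,10,12,14}  (accept∈set)
after full input: {1,2,3,4,5,6,7,8,10,12,14}  (accept=1 in)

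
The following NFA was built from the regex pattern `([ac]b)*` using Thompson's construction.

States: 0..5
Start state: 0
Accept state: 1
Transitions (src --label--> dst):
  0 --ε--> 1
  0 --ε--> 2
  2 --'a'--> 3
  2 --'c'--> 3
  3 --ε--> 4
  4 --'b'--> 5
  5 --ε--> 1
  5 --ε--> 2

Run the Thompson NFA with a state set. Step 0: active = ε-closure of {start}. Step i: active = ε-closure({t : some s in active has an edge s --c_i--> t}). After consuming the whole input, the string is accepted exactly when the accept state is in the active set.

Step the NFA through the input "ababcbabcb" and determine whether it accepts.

Answer: ACCEPT

Trace:
S₀ = ε-closure({0}) = {0,1,2}
'a' @ 1: {3,4}
'b' @ 2: {1,2,5}  [accepting]
'a' @ 3: {3,4}
'b' @ 4: {1,2,5}  [accepting]
'c' @ 5: {3,4}
'b' @ 6: {1,2,5}  [accepting]
'a' @ 7: {3,4}
'b' @ 8: {1,2,5}  [accepting]
'c' @ 9: {3,4}
'b' @ 10: {1,2,5}  [accepting]
end set {1,2,5} — state 1 in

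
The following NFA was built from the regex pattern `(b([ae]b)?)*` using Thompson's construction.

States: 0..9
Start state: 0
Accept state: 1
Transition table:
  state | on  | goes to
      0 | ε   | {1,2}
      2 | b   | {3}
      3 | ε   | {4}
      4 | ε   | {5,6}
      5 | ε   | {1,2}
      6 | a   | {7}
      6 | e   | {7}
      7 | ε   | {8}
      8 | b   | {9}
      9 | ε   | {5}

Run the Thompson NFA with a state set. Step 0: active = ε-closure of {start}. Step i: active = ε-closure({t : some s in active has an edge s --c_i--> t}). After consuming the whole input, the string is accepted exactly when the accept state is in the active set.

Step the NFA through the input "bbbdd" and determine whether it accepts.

start: ε-closure({0}) = {0,1,2}
'b' @ 1: {1,2,3,4,5,6}  ✓accept
'b' @ 2: {1,2,3,4,5,6}  ✓accept
'b' @ 3: {1,2,3,4,5,6}  ✓accept
'd' @ 4: {}  — dead — no transitions
rest 'd' ignored (set empty)
end set {} — state 1 not in

Answer: REJECT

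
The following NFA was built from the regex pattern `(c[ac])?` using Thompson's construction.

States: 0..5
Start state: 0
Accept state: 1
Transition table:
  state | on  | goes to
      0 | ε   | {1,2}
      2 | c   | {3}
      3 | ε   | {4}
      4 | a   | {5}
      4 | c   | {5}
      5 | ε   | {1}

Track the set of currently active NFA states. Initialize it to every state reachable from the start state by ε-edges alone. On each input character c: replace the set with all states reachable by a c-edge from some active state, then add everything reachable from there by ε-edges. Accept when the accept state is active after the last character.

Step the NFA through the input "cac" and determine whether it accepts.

Answer: REJECT

Steps:
S₀ = ε-closure({0}) = {0,1,2}
'c' @ 1: {3,4}
'a' @ 2: {1,5}  ✓accept
'c' @ 3: {}  — state set empty
after full input: {}  (accept=1 not in)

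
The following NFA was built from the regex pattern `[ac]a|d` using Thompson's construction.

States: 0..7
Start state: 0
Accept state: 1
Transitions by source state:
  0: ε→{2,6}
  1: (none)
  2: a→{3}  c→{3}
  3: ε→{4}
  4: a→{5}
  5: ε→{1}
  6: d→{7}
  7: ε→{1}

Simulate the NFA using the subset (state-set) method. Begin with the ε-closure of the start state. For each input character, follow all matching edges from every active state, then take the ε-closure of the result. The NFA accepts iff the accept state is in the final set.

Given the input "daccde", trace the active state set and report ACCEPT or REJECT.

Answer: REJECT

Steps:
initial (ε-close {0}): {0,2,6}
'd' @ 1: {1,7}  ✓accept
'a' @ 2: {}  — dead — no transitions
rest 'ccde' ignored (set empty)
end set {} — state 1 not in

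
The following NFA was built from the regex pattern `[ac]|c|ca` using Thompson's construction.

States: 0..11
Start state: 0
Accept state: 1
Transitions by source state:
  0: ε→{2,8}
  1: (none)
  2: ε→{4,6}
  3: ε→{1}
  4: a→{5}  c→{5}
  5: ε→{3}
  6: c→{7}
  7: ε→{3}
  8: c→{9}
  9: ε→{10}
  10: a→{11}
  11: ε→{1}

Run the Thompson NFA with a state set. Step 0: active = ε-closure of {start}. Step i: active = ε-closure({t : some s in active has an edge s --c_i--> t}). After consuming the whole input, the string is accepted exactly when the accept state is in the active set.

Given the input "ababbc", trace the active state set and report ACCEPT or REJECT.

start: ε-closure({0}) = {0,2,4,6,8}
'a' @ 1: {1,3,5}  ✓accept
'b' @ 2: {}  — no active states
rest 'abbc' ignored (set empty)
after full input: {}  (accept=1 not in)

Answer: REJECT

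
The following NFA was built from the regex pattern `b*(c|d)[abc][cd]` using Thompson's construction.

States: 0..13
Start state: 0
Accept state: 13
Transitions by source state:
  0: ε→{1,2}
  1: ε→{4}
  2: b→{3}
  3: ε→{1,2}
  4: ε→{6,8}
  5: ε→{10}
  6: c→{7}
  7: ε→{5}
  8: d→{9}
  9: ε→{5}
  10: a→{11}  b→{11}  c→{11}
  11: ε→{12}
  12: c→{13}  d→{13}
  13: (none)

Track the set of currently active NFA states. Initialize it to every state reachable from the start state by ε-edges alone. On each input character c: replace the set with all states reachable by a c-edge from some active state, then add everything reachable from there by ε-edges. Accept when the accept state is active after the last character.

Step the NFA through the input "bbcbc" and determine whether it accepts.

S₀ = ε-closure({0}) = {0,1,2,4,6,8}
'b' @ 1: {1,2,3,4,6,8}
'b' @ 2: {1,2,3,4,6,8}
'c' @ 3: {5,7,10}
'b' @ 4: {11,12}
'c' @ 5: {13}  [accepting]
after full input: {13}  (accept=13 in)

Answer: ACCEPT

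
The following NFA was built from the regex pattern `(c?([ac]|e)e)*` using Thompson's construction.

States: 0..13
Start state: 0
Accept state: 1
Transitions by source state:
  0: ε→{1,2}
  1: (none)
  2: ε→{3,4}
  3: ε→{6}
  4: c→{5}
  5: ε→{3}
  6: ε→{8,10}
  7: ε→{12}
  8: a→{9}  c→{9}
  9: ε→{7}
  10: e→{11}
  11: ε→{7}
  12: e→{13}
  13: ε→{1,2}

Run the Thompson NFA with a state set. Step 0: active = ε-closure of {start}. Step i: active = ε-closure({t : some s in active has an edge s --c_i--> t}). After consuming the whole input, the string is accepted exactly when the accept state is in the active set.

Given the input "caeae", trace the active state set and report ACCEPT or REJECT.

Answer: ACCEPT

Derivation:
initial (ε-close {0}): {0,1,2,3,4,6,8,10}
'c' @ 1: {3,5,6,7,8,9,10,12}
'a' @ 2: {7,9,12}
'e' @ 3: {1,2,3,4,6,8,10,13}  (accept∈set)
'a' @ 4: {7,9,12}
'e' @ 5: {1,2,3,4,6,8,10,13}  (accept∈set)
end set {1,2,3,4,6,8,10,13} — state 1 in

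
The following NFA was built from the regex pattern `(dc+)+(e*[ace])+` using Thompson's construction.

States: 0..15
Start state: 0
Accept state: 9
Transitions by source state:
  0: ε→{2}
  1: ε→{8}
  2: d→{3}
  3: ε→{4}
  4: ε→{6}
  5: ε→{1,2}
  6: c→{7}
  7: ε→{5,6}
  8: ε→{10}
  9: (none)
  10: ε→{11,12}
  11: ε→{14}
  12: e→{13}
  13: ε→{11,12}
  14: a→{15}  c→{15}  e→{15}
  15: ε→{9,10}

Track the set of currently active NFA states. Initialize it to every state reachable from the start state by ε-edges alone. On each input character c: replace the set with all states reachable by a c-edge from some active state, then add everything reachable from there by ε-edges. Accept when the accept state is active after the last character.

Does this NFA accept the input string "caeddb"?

Answer: REJECT

Derivation:
initial (ε-close {0}): {0,2}
'c' @ 1: {}  — state set empty
rest 'aeddb' ignored (set empty)
end set {} — state 9 not in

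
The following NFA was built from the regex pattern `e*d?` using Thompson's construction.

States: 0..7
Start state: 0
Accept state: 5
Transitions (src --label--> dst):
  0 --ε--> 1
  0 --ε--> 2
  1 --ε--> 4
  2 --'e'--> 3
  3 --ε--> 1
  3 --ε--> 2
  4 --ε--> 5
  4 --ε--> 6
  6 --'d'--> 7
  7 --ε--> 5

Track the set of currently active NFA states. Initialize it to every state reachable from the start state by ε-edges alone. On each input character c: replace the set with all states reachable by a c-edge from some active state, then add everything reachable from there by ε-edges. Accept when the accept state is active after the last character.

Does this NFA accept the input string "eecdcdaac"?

Answer: REJECT

Trace:
S₀ = ε-closure({0}) = {0,1,2,4,5,6}
'e' @ 1: {1,2,3,4,5,6}  (accept∈set)
'e' @ 2: {1,2,3,4,5,6}  (accept∈set)
'c' @ 3: {}  — no active states
rest 'dcdaac' ignored (set empty)
end set {} — state 5 not in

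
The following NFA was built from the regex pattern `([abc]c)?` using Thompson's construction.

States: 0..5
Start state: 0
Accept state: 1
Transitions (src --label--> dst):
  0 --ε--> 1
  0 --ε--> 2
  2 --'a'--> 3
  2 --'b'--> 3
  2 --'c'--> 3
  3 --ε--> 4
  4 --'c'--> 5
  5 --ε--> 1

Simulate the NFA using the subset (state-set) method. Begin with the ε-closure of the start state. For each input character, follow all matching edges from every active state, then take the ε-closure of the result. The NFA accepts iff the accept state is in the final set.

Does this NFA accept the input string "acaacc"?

S₀ = ε-closure({0}) = {0,1,2}
'a' @ 1: {3,4}
'c' @ 2: {1,5}  [accepting]
'a' @ 3: {}  — dead — no transitions
rest 'acc' ignored (set empty)
end set {} — state 1 not in

Answer: REJECT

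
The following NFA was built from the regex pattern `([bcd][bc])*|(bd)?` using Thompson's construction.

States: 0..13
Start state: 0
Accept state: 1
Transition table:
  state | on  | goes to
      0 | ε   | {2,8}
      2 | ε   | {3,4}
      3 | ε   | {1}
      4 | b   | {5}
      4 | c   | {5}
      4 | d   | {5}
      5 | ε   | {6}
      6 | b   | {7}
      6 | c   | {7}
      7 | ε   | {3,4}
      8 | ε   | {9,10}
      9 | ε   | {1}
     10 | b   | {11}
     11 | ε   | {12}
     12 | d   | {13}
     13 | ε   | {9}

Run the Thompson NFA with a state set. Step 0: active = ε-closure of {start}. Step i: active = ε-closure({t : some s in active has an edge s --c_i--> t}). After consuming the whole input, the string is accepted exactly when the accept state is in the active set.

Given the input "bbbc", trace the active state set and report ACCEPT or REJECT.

S₀ = ε-closure({0}) = {0,1,2,3,4,8,9,10}
'b' @ 1: {5,6,11,12}
'b' @ 2: {1,3,4,7}  [accepting]
'b' @ 3: {5,6}
'c' @ 4: {1,3,4,7}  [accepting]
after full input: {1,3,4,7}  (accept=1 in)

Answer: ACCEPT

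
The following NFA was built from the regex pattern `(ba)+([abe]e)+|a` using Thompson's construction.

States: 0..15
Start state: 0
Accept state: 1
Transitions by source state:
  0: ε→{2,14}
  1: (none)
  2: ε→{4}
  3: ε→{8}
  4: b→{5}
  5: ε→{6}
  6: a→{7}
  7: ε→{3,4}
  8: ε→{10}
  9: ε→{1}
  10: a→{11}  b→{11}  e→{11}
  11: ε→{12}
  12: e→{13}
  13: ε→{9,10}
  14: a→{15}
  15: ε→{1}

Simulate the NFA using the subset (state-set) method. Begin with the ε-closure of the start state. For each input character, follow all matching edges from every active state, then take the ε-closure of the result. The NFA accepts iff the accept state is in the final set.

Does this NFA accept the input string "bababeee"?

Answer: ACCEPT

Trace:
start: ε-closure({0}) = {0,2,4,14}
'b' @ 1: {5,6}
'a' @ 2: {3,4,7,8,10}
'b' @ 3: {5,6,11,12}
'a' @ 4: {3,4,7,8,10}
'b' @ 5: {5,6,11,12}
'e' @ 6: {1,9,10,13}  [accepting]
'e' @ 7: {11,12}
'e' @ 8: {1,9,10,13}  [accepting]
final: {1,9,10,13}; accept 1 in set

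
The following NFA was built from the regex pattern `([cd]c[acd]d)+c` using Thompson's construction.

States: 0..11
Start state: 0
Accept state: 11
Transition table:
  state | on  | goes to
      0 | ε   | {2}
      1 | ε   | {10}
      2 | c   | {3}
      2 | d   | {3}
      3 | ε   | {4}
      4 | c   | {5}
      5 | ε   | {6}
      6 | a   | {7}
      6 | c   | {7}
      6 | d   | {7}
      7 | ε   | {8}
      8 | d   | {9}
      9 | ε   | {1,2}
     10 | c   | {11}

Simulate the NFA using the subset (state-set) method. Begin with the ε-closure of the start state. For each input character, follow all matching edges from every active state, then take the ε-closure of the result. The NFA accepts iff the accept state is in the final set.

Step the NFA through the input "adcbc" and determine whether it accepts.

Answer: REJECT

Trace:
initial (ε-close {0}): {0,2}
'a' @ 1: {}  — no active states
rest 'dcbc' ignored (set empty)
final: {}; accept 11 not in set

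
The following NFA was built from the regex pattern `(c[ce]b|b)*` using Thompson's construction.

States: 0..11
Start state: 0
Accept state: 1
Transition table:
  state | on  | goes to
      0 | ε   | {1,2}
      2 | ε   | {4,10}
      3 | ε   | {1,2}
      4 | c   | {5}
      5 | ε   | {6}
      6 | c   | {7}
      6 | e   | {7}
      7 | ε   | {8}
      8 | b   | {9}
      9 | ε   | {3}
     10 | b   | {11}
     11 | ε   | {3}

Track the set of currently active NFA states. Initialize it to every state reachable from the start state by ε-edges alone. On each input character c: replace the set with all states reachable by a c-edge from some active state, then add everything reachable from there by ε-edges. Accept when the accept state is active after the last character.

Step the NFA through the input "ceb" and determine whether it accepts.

Answer: ACCEPT

Trace:
initial (ε-close {0}): {0,1,2,4,10}
'c' @ 1: {5,6}
'e' @ 2: {7,8}
'b' @ 3: {1,2,3,4,9,10}  [accepting]
end set {1,2,3,4,9,10} — state 1 in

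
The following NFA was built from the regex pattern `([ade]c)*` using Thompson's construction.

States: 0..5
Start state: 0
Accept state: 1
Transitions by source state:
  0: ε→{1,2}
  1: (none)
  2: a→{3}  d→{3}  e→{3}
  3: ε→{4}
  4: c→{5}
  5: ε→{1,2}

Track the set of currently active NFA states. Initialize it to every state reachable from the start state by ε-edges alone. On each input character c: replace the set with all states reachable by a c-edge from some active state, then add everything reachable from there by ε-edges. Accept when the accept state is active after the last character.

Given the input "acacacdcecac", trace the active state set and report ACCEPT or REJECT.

initial (ε-close {0}): {0,1,2}
'a' @ 1: {3,4}
'c' @ 2: {1,2,5}  ✓accept
'a' @ 3: {3,4}
'c' @ 4: {1,2,5}  ✓accept
'a' @ 5: {3,4}
'c' @ 6: {1,2,5}  ✓accept
'd' @ 7: {3,4}
'c' @ 8: {1,2,5}  ✓accept
'e' @ 9: {3,4}
'c' @ 10: {1,2,5}  ✓accept
'a' @ 11: {3,4}
'c' @ 12: {1,2,5}  ✓accept
final: {1,2,5}; accept 1 in set

Answer: ACCEPT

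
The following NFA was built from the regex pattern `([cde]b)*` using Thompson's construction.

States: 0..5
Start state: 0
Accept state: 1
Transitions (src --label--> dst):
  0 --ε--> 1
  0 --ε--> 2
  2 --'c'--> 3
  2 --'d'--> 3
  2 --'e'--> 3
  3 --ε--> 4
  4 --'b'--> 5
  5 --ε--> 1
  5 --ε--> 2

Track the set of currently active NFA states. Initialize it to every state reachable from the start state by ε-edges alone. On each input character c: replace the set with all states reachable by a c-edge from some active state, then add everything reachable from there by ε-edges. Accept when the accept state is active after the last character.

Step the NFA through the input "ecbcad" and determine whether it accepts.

start: ε-closure({0}) = {0,1,2}
'e' @ 1: {3,4}
'c' @ 2: {}  — state set empty
rest 'bcad' ignored (set empty)
after full input: {}  (accept=1 not in)

Answer: REJECT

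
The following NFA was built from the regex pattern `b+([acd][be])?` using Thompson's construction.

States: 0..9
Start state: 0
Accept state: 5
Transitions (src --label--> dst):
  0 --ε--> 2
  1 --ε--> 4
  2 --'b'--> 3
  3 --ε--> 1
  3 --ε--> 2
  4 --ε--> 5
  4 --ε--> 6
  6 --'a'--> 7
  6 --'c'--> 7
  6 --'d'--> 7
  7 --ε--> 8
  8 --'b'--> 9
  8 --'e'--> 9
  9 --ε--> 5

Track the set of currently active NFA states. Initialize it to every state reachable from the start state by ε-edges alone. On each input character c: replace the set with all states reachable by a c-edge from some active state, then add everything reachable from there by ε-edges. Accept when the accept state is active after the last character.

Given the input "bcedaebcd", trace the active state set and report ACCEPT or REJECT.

Answer: REJECT

Trace:
initial (ε-close {0}): {0,2}
'b' @ 1: {1,2,3,4,5,6}  [accepting]
'c' @ 2: {7,8}
'e' @ 3: {5,9}  [accepting]
'd' @ 4: {}  — dead — no transitions
rest 'aebcd' ignored (set empty)
end set {} — state 5 not in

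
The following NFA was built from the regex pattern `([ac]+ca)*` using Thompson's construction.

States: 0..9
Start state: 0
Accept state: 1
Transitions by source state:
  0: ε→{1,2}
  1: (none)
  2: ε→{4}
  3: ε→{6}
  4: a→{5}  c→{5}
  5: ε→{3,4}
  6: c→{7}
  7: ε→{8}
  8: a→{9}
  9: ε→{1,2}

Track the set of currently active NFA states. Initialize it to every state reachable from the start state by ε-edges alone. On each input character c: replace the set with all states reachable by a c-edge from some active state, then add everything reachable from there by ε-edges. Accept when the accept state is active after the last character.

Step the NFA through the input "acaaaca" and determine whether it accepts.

S₀ = ε-closure({0}) = {0,1,2,4}
'a' @ 1: {3,4,5,6}
'c' @ 2: {3,4,5,6,7,8}
'a' @ 3: {1,2,3,4,5,6,9}  ✓accept
'a' @ 4: {3,4,5,6}
'a' @ 5: {3,4,5,6}
'c' @ 6: {3,4,5,6,7,8}
'a' @ 7: {1,2,3,4,5,6,9}  ✓accept
end set {1,2,3,4,5,6,9} — state 1 in

Answer: ACCEPT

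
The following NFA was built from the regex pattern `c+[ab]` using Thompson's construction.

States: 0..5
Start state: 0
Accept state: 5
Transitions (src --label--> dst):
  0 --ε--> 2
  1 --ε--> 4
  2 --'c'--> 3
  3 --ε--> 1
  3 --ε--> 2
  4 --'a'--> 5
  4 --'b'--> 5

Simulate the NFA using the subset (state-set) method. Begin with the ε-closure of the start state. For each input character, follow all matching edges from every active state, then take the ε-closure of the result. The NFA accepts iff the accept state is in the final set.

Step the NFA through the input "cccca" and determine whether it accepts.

Answer: ACCEPT

Derivation:
start: ε-closure({0}) = {0,2}
'c' @ 1: {1,2,3,4}
'c' @ 2: {1,2,3,4}
'c' @ 3: {1,2,3,4}
'c' @ 4: {1,2,3,4}
'a' @ 5: {5}  (accept∈set)
after full input: {5}  (accept=5 in)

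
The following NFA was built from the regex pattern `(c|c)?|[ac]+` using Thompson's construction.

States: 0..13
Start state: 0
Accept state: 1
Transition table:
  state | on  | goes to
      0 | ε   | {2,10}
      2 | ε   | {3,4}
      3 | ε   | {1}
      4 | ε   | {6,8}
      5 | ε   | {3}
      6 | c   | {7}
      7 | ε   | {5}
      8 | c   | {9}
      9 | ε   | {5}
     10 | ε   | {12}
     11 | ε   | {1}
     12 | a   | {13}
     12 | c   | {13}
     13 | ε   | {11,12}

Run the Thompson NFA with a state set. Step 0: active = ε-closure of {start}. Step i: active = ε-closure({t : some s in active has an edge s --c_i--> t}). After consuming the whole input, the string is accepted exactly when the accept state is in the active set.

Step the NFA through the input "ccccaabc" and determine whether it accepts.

S₀ = ε-closure({0}) = {0,1,2,3,4,6,8,10,12}
'c' @ 1: {1,3,5,7,9,11,12,13}  ✓accept
'c' @ 2: {1,11,12,13}  ✓accept
'c' @ 3: {1,11,12,13}  ✓accept
'c' @ 4: {1,11,12,13}  ✓accept
'a' @ 5: {1,11,12,13}  ✓accept
'a' @ 6: {1,11,12,13}  ✓accept
'b' @ 7: {}  — state set empty
rest 'c' ignored (set empty)
after full input: {}  (accept=1 not in)

Answer: REJECT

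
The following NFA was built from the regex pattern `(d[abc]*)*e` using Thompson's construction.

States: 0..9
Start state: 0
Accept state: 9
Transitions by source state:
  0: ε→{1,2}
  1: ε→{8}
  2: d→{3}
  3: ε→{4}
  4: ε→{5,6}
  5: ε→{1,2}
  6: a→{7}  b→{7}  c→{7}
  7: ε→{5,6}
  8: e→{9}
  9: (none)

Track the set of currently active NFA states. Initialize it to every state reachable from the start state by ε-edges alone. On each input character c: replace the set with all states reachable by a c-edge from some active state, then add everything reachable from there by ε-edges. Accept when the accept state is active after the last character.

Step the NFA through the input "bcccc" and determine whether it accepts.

S₀ = ε-closure({0}) = {0,1,2,8}
'b' @ 1: {}  — dead — no transitions
rest 'cccc' ignored (set empty)
final: {}; accept 9 not in set

Answer: REJECT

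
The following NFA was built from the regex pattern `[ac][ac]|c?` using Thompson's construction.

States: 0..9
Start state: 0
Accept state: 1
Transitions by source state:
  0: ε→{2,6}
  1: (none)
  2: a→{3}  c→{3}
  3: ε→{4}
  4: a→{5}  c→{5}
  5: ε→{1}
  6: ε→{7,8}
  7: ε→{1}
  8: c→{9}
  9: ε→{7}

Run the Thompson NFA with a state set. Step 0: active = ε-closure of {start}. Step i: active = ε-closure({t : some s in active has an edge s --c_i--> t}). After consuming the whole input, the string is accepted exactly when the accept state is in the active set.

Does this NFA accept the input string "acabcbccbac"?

start: ε-closure({0}) = {0,1,2,6,7,8}
'a' @ 1: {3,4}
'c' @ 2: {1,5}  [accepting]
'a' @ 3: {}  — dead — no transitions
rest 'bcbccbac' ignored (set empty)
final: {}; accept 1 not in set

Answer: REJECT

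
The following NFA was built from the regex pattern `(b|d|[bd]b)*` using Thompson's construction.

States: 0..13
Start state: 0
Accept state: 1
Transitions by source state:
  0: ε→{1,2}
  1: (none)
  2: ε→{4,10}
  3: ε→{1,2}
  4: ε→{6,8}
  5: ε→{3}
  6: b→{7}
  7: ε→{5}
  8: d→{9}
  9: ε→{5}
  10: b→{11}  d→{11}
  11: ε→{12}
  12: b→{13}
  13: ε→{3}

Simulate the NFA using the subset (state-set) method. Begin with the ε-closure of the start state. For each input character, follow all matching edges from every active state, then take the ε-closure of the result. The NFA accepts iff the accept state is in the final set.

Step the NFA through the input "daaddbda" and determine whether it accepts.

start: ε-closure({0}) = {0,1,2,4,6,8,10}
'd' @ 1: {1,2,3,4,5,6,8,9,10,11,12}  ✓accept
'a' @ 2: {}  — dead — no transitions
rest 'addbda' ignored (set empty)
end set {} — state 1 not in

Answer: REJECT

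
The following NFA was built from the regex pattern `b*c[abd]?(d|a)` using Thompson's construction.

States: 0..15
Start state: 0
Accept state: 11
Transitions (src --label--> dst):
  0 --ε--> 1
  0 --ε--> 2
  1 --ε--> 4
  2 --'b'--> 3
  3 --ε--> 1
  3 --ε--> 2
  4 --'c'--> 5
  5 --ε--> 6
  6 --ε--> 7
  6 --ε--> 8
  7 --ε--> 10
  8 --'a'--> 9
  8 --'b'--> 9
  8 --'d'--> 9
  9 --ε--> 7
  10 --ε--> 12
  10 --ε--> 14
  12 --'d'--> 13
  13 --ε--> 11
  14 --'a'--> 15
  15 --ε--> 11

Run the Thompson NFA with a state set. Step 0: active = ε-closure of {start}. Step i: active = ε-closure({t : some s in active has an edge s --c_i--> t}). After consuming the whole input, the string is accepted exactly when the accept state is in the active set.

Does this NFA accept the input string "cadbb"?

Answer: REJECT

Steps:
S₀ = ε-closure({0}) = {0,1,2,4}
'c' @ 1: {5,6,7,8,10,12,14}
'a' @ 2: {7,9,10,11,12,14,15}  ✓accept
'd' @ 3: {11,13}  ✓accept
'b' @ 4: {}  — state set empty
rest 'b' ignored (set empty)
final: {}; accept 11 not in set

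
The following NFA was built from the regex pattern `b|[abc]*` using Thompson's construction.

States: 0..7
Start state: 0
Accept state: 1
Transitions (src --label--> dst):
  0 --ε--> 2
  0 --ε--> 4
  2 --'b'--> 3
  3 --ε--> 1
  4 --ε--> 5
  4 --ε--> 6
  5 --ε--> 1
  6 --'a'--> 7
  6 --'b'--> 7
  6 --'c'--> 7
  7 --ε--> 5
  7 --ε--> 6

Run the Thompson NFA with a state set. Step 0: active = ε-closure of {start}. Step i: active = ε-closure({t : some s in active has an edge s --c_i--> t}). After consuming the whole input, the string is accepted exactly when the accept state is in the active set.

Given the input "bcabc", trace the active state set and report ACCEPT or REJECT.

S₀ = ε-closure({0}) = {0,1,2,4,5,6}
'b' @ 1: {1,3,5,6,7}  ✓accept
'c' @ 2: {1,5,6,7}  ✓accept
'a' @ 3: {1,5,6,7}  ✓accept
'b' @ 4: {1,5,6,7}  ✓accept
'c' @ 5: {1,5,6,7}  ✓accept
after full input: {1,5,6,7}  (accept=1 in)

Answer: ACCEPT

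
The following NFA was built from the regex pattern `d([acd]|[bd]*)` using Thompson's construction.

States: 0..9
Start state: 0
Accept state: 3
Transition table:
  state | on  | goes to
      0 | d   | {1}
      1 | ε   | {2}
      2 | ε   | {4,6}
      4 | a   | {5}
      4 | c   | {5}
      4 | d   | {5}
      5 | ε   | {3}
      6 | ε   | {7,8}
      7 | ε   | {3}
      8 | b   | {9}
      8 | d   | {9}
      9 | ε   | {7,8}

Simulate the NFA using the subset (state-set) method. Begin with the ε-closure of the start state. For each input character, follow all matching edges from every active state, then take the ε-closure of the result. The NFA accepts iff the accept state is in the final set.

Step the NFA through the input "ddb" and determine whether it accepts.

initial (ε-close {0}): {0}
'd' @ 1: {1,2,3,4,6,7,8}  ✓accept
'd' @ 2: {3,5,7,8,9}  ✓accept
'b' @ 3: {3,7,8,9}  ✓accept
final: {3,7,8,9}; accept 3 in set

Answer: ACCEPT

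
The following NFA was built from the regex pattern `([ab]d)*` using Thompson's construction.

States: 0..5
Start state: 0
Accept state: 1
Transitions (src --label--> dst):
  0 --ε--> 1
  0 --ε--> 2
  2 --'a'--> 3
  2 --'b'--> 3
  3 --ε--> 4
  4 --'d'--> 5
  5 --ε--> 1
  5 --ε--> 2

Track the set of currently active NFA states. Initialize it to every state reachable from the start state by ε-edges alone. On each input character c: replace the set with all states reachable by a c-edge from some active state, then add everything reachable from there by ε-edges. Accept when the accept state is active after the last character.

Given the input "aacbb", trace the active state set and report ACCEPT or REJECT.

S₀ = ε-closure({0}) = {0,1,2}
'a' @ 1: {3,4}
'a' @ 2: {}  — dead — no transitions
rest 'cbb' ignored (set empty)
final: {}; accept 1 not in set

Answer: REJECT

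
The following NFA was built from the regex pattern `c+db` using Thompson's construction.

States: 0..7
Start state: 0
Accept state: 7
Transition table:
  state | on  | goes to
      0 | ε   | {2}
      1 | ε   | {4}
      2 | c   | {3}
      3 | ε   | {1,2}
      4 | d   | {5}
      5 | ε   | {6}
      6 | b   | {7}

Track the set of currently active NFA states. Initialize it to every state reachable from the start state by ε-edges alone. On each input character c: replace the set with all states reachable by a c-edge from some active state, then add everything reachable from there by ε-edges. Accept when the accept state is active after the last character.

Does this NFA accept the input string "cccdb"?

Answer: ACCEPT

Derivation:
start: ε-closure({0}) = {0,2}
'c' @ 1: {1,2,3,4}
'c' @ 2: {1,2,3,4}
'c' @ 3: {1,2,3,4}
'd' @ 4: {5,6}
'b' @ 5: {7}  ✓accept
after full input: {7}  (accept=7 in)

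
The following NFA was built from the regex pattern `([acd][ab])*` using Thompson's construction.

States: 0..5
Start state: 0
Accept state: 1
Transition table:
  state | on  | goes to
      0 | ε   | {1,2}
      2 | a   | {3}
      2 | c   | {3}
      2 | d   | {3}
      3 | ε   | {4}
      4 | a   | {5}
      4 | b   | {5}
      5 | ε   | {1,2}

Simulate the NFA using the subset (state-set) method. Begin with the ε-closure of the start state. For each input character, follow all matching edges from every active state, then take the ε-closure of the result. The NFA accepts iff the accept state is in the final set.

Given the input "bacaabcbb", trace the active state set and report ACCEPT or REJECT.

Answer: REJECT

Derivation:
S₀ = ε-closure({0}) = {0,1,2}
'b' @ 1: {}  — dead — no transitions
rest 'acaabcbb' ignored (set empty)
end set {} — state 1 not in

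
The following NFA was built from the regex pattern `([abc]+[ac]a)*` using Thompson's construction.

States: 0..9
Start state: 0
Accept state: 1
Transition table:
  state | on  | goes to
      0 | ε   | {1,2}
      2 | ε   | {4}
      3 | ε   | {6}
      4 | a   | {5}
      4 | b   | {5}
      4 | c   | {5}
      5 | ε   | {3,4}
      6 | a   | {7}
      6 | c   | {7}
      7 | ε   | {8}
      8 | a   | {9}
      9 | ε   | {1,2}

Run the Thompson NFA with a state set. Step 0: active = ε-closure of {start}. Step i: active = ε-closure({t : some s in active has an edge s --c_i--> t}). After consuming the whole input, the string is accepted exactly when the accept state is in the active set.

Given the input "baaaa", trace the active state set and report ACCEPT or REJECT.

Answer: ACCEPT

Trace:
start: ε-closure({0}) = {0,1,2,4}
'b' @ 1: {3,4,5,6}
'a' @ 2: {3,4,5,6,7,8}
'a' @ 3: {1,2,3,4,5,6,7,8,9}  [accepting]
'a' @ 4: {1,2,3,4,5,6,7,8,9}  [accepting]
'a' @ 5: {1,2,3,4,5,6,7,8,9}  [accepting]
end set {1,2,3,4,5,6,7,8,9} — state 1 in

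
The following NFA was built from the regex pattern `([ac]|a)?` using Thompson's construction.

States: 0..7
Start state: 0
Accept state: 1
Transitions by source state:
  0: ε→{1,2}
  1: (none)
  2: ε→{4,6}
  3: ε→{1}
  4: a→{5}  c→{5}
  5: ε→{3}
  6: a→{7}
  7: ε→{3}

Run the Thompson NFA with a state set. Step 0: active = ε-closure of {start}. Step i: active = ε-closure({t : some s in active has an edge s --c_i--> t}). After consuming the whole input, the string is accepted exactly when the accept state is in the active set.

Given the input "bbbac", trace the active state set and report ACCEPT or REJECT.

Answer: REJECT

Trace:
start: ε-closure({0}) = {0,1,2,4,6}
'b' @ 1: {}  — state set empty
rest 'bbac' ignored (set empty)
final: {}; accept 1 not in set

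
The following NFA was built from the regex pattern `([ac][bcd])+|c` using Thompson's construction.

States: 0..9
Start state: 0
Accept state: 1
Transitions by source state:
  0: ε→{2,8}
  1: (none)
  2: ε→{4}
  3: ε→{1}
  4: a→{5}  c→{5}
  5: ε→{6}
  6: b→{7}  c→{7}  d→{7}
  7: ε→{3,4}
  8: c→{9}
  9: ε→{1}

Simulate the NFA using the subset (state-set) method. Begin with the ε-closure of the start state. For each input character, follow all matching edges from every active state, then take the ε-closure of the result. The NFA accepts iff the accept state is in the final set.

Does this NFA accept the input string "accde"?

initial (ε-close {0}): {0,2,4,8}
'a' @ 1: {5,6}
'c' @ 2: {1,3,4,7}  ✓accept
'c' @ 3: {5,6}
'd' @ 4: {1,3,4,7}  ✓accept
'e' @ 5: {}  — dead — no transitions
final: {}; accept 1 not in set

Answer: REJECT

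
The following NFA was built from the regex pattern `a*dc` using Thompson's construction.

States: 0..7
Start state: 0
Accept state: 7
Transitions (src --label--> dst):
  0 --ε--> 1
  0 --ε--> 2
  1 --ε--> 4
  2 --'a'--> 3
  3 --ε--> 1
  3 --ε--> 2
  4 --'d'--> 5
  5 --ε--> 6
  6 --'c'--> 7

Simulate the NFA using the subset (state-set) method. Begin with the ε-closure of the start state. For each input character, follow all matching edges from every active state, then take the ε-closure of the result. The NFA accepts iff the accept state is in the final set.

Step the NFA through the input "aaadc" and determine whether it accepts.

Answer: ACCEPT

Steps:
start: ε-closure({0}) = {0,1,2,4}
'a' @ 1: {1,2,3,4}
'a' @ 2: {1,2,3,4}
'a' @ 3: {1,2,3,4}
'd' @ 4: {5,6}
'c' @ 5: {7}  [accepting]
after full input: {7}  (accept=7 in)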